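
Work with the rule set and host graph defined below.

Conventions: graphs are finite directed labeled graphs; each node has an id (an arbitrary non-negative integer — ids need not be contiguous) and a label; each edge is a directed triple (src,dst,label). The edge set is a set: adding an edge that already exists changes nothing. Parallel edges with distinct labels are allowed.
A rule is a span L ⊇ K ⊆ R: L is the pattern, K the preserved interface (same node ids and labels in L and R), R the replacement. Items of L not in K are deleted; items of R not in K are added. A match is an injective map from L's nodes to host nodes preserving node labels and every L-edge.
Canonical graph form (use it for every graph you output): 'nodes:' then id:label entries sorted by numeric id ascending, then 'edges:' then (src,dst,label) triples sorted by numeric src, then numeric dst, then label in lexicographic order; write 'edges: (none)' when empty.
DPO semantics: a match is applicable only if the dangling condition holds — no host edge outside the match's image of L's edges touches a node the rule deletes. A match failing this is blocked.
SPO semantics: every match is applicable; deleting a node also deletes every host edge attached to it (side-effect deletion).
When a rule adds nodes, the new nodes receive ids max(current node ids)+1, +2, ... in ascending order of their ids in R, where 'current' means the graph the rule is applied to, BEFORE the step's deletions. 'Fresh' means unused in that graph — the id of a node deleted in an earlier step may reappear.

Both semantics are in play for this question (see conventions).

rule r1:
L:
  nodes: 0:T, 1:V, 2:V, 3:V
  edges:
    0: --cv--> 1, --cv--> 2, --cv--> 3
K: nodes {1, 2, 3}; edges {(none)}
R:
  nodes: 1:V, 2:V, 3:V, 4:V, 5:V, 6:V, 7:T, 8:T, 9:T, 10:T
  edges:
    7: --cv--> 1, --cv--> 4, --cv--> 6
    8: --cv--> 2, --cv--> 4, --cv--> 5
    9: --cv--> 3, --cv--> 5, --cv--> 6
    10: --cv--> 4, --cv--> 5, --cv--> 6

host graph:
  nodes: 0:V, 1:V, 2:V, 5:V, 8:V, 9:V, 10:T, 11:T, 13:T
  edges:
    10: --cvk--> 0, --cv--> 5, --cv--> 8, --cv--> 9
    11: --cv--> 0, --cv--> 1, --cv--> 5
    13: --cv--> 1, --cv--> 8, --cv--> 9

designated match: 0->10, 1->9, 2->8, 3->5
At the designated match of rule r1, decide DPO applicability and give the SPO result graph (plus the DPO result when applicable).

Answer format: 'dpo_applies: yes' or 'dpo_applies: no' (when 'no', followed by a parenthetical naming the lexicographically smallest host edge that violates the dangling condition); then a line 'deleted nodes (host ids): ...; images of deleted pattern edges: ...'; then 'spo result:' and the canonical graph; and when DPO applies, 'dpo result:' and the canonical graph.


dpo_applies: no
(the rule deletes node 10, which keeps host edge (10,0,cvk) outside the match image — the dangling condition fails, DPO blocks; SPO proceeds and side-deletes such edges)
deleted nodes (host ids): 10; images of deleted pattern edges: (10,5,cv); (10,8,cv); (10,9,cv)
spo result:
nodes: 0:V, 1:V, 2:V, 5:V, 8:V, 9:V, 11:T, 13:T, 14:V, 15:V, 16:V, 17:T, 18:T, 19:T, 20:T
edges: (11,0,cv); (11,1,cv); (11,5,cv); (13,1,cv); (13,8,cv); (13,9,cv); (17,9,cv); (17,14,cv); (17,16,cv); (18,8,cv); (18,14,cv); (18,15,cv); (19,5,cv); (19,15,cv); (19,16,cv); (20,14,cv); (20,15,cv); (20,16,cv)


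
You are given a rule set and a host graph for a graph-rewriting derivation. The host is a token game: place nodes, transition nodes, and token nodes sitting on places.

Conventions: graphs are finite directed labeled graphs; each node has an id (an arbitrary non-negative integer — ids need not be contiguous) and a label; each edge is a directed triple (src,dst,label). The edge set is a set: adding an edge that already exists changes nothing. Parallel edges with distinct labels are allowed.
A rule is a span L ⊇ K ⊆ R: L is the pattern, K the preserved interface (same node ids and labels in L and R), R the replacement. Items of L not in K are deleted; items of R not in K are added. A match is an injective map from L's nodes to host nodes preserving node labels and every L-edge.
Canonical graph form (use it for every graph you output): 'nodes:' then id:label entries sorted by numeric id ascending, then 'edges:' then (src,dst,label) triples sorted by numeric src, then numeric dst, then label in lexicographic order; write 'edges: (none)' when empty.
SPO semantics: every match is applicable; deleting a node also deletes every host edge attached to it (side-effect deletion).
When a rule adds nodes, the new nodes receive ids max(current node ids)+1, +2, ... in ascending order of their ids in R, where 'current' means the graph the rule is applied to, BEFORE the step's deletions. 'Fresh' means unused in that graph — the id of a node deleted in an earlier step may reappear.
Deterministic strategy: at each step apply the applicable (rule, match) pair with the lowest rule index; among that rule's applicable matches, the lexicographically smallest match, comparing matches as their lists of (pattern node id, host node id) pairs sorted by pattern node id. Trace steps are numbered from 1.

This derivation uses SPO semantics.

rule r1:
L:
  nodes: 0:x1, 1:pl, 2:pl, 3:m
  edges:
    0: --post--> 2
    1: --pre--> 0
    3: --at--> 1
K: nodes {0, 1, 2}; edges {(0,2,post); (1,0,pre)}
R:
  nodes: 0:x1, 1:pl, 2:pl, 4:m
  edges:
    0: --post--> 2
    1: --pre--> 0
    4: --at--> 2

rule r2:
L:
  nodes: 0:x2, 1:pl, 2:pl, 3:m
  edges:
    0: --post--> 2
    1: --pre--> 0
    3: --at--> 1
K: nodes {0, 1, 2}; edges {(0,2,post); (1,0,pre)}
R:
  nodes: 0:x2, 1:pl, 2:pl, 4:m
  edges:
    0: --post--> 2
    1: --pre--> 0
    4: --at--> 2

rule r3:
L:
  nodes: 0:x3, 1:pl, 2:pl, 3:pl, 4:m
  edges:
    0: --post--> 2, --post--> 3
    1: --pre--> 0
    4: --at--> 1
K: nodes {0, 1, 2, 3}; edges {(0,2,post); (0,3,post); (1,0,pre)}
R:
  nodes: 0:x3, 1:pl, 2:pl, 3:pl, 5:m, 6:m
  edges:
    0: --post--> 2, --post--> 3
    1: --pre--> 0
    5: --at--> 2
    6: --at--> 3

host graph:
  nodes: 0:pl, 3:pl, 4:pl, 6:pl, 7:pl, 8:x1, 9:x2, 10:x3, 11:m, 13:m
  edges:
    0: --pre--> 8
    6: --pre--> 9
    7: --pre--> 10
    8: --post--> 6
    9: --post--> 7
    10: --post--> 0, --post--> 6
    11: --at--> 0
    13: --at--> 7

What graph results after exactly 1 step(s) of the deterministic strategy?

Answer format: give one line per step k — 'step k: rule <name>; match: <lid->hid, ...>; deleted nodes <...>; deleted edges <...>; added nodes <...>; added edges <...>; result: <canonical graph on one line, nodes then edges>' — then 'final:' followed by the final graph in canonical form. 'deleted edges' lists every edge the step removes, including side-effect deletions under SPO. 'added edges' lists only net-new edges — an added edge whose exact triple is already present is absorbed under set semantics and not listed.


step 1: rule r1; match: 0->8, 1->0, 2->6, 3->11; deleted nodes 11; deleted edges (11,0,at); added nodes 14; added edges (14,6,at); result: nodes: 0:pl, 3:pl, 4:pl, 6:pl, 7:pl, 8:x1, 9:x2, 10:x3, 13:m, 14:m edges: (0,8,pre); (6,9,pre); (7,10,pre); (8,6,post); (9,7,post); (10,0,post); (10,6,post); (13,7,at); (14,6,at)
final:
nodes: 0:pl, 3:pl, 4:pl, 6:pl, 7:pl, 8:x1, 9:x2, 10:x3, 13:m, 14:m
edges: (0,8,pre); (6,9,pre); (7,10,pre); (8,6,post); (9,7,post); (10,0,post); (10,6,post); (13,7,at); (14,6,at)


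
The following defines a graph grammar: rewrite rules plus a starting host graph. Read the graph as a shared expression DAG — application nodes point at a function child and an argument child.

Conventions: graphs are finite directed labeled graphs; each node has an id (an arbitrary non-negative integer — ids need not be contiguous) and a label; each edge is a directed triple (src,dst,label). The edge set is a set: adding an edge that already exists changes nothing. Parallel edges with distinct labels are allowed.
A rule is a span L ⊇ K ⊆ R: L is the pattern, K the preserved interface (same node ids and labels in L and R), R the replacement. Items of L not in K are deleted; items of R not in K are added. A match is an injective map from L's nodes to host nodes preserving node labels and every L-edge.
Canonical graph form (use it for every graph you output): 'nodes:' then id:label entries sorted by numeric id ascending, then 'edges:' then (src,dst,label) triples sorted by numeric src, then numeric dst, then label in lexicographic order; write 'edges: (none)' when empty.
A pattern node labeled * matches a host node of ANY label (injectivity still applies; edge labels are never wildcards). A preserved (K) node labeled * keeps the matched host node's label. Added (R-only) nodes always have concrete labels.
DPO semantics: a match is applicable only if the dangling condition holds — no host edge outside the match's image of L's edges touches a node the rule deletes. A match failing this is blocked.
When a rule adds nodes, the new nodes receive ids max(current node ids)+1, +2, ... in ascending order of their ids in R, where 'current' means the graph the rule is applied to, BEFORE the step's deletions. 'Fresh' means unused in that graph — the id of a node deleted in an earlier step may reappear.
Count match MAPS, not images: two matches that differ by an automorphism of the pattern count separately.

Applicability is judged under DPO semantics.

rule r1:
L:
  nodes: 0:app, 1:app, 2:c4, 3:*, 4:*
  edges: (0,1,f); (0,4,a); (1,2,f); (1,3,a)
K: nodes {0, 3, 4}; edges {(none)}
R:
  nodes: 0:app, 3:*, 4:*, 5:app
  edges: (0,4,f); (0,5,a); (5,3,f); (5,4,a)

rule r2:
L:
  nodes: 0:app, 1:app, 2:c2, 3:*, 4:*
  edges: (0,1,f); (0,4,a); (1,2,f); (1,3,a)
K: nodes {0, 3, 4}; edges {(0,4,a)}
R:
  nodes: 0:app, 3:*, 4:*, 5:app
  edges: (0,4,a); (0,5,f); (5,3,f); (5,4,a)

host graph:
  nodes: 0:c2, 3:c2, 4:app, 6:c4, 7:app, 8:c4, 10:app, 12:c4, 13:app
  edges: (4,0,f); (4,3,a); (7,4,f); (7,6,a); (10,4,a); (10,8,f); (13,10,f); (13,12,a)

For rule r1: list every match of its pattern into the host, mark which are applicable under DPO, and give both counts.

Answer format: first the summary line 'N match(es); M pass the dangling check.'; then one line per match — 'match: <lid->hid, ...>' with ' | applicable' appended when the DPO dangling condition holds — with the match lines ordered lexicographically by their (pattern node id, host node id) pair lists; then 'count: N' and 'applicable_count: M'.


1 match(es); 1 pass the dangling check.
match: 0->13, 1->10, 2->8, 3->4, 4->12 | applicable
count: 1
applicable_count: 1


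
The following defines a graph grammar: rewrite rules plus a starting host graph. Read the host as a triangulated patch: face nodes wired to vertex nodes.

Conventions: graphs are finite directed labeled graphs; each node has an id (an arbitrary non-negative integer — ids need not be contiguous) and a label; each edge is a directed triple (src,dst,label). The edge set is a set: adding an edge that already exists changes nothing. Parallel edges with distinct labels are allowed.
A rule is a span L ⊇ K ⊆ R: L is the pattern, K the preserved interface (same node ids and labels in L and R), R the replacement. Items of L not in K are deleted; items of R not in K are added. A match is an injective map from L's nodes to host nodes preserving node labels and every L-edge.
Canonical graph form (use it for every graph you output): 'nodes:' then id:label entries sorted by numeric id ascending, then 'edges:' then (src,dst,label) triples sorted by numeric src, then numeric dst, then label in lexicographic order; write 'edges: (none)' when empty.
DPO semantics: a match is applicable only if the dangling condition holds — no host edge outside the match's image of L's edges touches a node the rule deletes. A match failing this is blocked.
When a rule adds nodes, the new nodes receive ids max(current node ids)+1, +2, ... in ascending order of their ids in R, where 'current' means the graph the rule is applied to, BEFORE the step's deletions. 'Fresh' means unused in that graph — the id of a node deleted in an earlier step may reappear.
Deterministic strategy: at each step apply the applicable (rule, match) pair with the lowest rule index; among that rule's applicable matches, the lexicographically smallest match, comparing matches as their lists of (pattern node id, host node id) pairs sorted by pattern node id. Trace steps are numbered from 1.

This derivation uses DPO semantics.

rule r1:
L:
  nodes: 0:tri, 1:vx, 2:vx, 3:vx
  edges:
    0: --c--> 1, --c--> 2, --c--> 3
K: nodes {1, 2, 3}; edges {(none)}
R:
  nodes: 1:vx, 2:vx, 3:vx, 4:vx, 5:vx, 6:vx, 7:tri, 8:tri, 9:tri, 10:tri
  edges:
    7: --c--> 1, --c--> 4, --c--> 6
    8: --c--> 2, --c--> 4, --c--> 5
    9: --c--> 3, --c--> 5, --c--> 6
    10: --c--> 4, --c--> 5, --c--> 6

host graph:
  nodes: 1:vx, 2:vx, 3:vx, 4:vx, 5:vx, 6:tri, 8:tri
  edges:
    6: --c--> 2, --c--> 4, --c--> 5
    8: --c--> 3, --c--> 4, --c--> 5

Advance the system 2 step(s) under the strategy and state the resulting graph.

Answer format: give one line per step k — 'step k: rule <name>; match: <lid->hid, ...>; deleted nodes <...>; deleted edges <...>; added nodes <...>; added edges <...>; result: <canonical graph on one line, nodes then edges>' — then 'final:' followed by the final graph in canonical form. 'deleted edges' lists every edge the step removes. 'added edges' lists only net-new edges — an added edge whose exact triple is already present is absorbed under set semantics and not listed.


step 1: rule r1; match: 0->6, 1->2, 2->4, 3->5; deleted nodes 6; deleted edges (6,2,c); (6,4,c); (6,5,c); added nodes 9, 10, 11, 12, 13, 14, 15; added edges (12,2,c); (12,9,c); (12,11,c); (13,4,c); (13,9,c); (13,10,c); (14,5,c); (14,10,c); (14,11,c); (15,9,c); (15,10,c); (15,11,c); result: nodes: 1:vx, 2:vx, 3:vx, 4:vx, 5:vx, 8:tri, 9:vx, 10:vx, 11:vx, 12:tri, 13:tri, 14:tri, 15:tri edges: (8,3,c); (8,4,c); (8,5,c); (12,2,c); (12,9,c); (12,11,c); (13,4,c); (13,9,c); (13,10,c); (14,5,c); (14,10,c); (14,11,c); (15,9,c); (15,10,c); (15,11,c)
step 2: rule r1; match: 0->8, 1->3, 2->4, 3->5; deleted nodes 8; deleted edges (8,3,c); (8,4,c); (8,5,c); added nodes 16, 17, 18, 19, 20, 21, 22; added edges (19,3,c); (19,16,c); (19,18,c); (20,4,c); (20,16,c); (20,17,c); (21,5,c); (21,17,c); (21,18,c); (22,16,c); (22,17,c); (22,18,c); result: nodes: 1:vx, 2:vx, 3:vx, 4:vx, 5:vx, 9:vx, 10:vx, 11:vx, 12:tri, 13:tri, 14:tri, 15:tri, 16:vx, 17:vx, 18:vx, 19:tri, 20:tri, 21:tri, 22:tri edges: (12,2,c); (12,9,c); (12,11,c); (13,4,c); (13,9,c); (13,10,c); (14,5,c); (14,10,c); (14,11,c); (15,9,c); (15,10,c); (15,11,c); (19,3,c); (19,16,c); (19,18,c); (20,4,c); (20,16,c); (20,17,c); (21,5,c); (21,17,c); (21,18,c); (22,16,c); (22,17,c); (22,18,c)
final:
nodes: 1:vx, 2:vx, 3:vx, 4:vx, 5:vx, 9:vx, 10:vx, 11:vx, 12:tri, 13:tri, 14:tri, 15:tri, 16:vx, 17:vx, 18:vx, 19:tri, 20:tri, 21:tri, 22:tri
edges: (12,2,c); (12,9,c); (12,11,c); (13,4,c); (13,9,c); (13,10,c); (14,5,c); (14,10,c); (14,11,c); (15,9,c); (15,10,c); (15,11,c); (19,3,c); (19,16,c); (19,18,c); (20,4,c); (20,16,c); (20,17,c); (21,5,c); (21,17,c); (21,18,c); (22,16,c); (22,17,c); (22,18,c)


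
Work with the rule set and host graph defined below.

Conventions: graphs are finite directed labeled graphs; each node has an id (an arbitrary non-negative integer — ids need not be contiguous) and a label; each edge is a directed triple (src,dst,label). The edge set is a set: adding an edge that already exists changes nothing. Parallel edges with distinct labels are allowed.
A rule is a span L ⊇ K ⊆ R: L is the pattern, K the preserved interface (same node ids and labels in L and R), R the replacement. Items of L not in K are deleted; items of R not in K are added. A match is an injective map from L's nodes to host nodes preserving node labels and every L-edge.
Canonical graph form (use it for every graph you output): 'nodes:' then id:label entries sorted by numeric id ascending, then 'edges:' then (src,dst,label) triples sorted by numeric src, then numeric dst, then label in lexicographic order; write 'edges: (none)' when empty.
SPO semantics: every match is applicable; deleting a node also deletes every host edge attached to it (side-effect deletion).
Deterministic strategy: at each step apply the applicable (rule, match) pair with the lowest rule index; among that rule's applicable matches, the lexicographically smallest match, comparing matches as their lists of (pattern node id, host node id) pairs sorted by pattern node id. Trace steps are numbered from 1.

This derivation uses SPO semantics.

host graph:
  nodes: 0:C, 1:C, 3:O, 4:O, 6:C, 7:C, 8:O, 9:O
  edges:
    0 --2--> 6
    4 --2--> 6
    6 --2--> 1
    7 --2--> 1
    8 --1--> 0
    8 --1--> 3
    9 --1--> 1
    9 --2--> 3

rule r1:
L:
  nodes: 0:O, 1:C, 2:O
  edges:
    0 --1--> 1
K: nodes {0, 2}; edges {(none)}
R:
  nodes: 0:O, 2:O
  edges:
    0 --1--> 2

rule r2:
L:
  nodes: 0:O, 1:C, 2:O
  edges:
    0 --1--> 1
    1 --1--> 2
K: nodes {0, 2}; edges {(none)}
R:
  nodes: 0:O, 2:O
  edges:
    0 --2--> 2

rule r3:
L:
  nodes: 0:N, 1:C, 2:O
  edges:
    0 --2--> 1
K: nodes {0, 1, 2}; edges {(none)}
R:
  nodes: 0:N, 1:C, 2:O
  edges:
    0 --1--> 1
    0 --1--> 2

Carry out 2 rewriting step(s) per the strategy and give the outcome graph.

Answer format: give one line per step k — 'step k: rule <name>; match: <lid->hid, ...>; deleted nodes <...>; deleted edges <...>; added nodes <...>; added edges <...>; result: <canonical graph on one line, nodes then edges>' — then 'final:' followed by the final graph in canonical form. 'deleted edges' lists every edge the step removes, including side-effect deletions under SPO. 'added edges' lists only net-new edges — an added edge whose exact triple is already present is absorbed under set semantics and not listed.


step 1: rule r1; match: 0->8, 1->0, 2->3; deleted nodes 0; deleted edges (0,6,2); (8,0,1); added nodes (none); added edges (none); result: nodes: 1:C, 3:O, 4:O, 6:C, 7:C, 8:O, 9:O edges: (4,6,2); (6,1,2); (7,1,2); (8,3,1); (9,1,1); (9,3,2)
step 2: rule r1; match: 0->9, 1->1, 2->3; deleted nodes 1; deleted edges (6,1,2); (7,1,2); (9,1,1); added nodes (none); added edges (9,3,1); result: nodes: 3:O, 4:O, 6:C, 7:C, 8:O, 9:O edges: (4,6,2); (8,3,1); (9,3,1); (9,3,2)
final:
nodes: 3:O, 4:O, 6:C, 7:C, 8:O, 9:O
edges: (4,6,2); (8,3,1); (9,3,1); (9,3,2)


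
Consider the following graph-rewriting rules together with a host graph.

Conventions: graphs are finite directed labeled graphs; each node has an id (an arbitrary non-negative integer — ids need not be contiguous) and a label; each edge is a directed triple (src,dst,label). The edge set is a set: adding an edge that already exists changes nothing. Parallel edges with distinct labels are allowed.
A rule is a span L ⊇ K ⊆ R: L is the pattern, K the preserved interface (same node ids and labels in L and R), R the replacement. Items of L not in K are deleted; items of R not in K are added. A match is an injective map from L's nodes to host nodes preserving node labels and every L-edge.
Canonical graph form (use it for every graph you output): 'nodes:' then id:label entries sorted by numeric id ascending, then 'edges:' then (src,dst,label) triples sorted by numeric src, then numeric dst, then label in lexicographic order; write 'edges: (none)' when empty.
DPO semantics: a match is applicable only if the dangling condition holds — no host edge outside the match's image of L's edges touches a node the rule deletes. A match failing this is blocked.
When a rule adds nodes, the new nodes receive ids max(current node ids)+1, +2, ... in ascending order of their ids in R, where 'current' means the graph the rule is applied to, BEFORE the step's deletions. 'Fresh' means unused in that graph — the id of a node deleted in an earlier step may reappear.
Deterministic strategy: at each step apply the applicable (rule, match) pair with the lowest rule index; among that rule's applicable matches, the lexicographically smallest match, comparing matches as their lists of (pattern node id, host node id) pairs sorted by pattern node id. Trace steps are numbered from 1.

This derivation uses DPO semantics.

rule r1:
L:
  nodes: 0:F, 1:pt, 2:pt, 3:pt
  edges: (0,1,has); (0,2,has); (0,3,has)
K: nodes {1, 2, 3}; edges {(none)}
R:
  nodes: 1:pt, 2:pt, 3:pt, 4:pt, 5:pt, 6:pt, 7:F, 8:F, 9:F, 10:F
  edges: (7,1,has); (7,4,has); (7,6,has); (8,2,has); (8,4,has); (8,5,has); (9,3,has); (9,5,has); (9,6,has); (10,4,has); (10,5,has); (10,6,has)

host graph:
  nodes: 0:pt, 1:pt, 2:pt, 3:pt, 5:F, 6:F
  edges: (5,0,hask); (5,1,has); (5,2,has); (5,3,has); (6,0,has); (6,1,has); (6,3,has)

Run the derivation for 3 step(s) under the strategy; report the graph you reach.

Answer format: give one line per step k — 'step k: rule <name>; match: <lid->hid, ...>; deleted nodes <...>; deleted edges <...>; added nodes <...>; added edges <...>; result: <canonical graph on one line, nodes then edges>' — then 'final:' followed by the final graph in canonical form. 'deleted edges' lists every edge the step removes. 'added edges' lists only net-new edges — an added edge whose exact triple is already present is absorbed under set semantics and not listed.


step 1: rule r1; match: 0->6, 1->0, 2->1, 3->3; deleted nodes 6; deleted edges (6,0,has); (6,1,has); (6,3,has); added nodes 7, 8, 9, 10, 11, 12, 13; added edges (10,0,has); (10,7,has); (10,9,has); (11,1,has); (11,7,has); (11,8,has); (12,3,has); (12,8,has); (12,9,has); (13,7,has); (13,8,has); (13,9,has); result: nodes: 0:pt, 1:pt, 2:pt, 3:pt, 5:F, 7:pt, 8:pt, 9:pt, 10:F, 11:F, 12:F, 13:F edges: (5,0,hask); (5,1,has); (5,2,has); (5,3,has); (10,0,has); (10,7,has); (10,9,has); (11,1,has); (11,7,has); (11,8,has); (12,3,has); (12,8,has); (12,9,has); (13,7,has); (13,8,has); (13,9,has)
step 2: rule r1; match: 0->10, 1->0, 2->7, 3->9; deleted nodes 10; deleted edges (10,0,has); (10,7,has); (10,9,has); added nodes 14, 15, 16, 17, 18, 19, 20; added edges (17,0,has); (17,14,has); (17,16,has); (18,7,has); (18,14,has); (18,15,has); (19,9,has); (19,15,has); (19,16,has); (20,14,has); (20,15,has); (20,16,has); result: nodes: 0:pt, 1:pt, 2:pt, 3:pt, 5:F, 7:pt, 8:pt, 9:pt, 11:F, 12:F, 13:F, 14:pt, 15:pt, 16:pt, 17:F, 18:F, 19:F, 20:F edges: (5,0,hask); (5,1,has); (5,2,has); (5,3,has); (11,1,has); (11,7,has); (11,8,has); (12,3,has); (12,8,has); (12,9,has); (13,7,has); (13,8,has); (13,9,has); (17,0,has); (17,14,has); (17,16,has); (18,7,has); (18,14,has); (18,15,has); (19,9,has); (19,15,has); (19,16,has); (20,14,has); (20,15,has); (20,16,has)
step 3: rule r1; match: 0->11, 1->1, 2->7, 3->8; deleted nodes 11; deleted edges (11,1,has); (11,7,has); (11,8,has); added nodes 21, 22, 23, 24, 25, 26, 27; added edges (24,1,has); (24,21,has); (24,23,has); (25,7,has); (25,21,has); (25,22,has); (26,8,has); (26,22,has); (26,23,has); (27,21,has); (27,22,has); (27,23,has); result: nodes: 0:pt, 1:pt, 2:pt, 3:pt, 5:F, 7:pt, 8:pt, 9:pt, 12:F, 13:F, 14:pt, 15:pt, 16:pt, 17:F, 18:F, 19:F, 20:F, 21:pt, 22:pt, 23:pt, 24:F, 25:F, 26:F, 27:F edges: (5,0,hask); (5,1,has); (5,2,has); (5,3,has); (12,3,has); (12,8,has); (12,9,has); (13,7,has); (13,8,has); (13,9,has); (17,0,has); (17,14,has); (17,16,has); (18,7,has); (18,14,has); (18,15,has); (19,9,has); (19,15,has); (19,16,has); (20,14,has); (20,15,has); (20,16,has); (24,1,has); (24,21,has); (24,23,has); (25,7,has); (25,21,has); (25,22,has); (26,8,has); (26,22,has); (26,23,has); (27,21,has); (27,22,has); (27,23,has)
final:
nodes: 0:pt, 1:pt, 2:pt, 3:pt, 5:F, 7:pt, 8:pt, 9:pt, 12:F, 13:F, 14:pt, 15:pt, 16:pt, 17:F, 18:F, 19:F, 20:F, 21:pt, 22:pt, 23:pt, 24:F, 25:F, 26:F, 27:F
edges: (5,0,hask); (5,1,has); (5,2,has); (5,3,has); (12,3,has); (12,8,has); (12,9,has); (13,7,has); (13,8,has); (13,9,has); (17,0,has); (17,14,has); (17,16,has); (18,7,has); (18,14,has); (18,15,has); (19,9,has); (19,15,has); (19,16,has); (20,14,has); (20,15,has); (20,16,has); (24,1,has); (24,21,has); (24,23,has); (25,7,has); (25,21,has); (25,22,has); (26,8,has); (26,22,has); (26,23,has); (27,21,has); (27,22,has); (27,23,has)


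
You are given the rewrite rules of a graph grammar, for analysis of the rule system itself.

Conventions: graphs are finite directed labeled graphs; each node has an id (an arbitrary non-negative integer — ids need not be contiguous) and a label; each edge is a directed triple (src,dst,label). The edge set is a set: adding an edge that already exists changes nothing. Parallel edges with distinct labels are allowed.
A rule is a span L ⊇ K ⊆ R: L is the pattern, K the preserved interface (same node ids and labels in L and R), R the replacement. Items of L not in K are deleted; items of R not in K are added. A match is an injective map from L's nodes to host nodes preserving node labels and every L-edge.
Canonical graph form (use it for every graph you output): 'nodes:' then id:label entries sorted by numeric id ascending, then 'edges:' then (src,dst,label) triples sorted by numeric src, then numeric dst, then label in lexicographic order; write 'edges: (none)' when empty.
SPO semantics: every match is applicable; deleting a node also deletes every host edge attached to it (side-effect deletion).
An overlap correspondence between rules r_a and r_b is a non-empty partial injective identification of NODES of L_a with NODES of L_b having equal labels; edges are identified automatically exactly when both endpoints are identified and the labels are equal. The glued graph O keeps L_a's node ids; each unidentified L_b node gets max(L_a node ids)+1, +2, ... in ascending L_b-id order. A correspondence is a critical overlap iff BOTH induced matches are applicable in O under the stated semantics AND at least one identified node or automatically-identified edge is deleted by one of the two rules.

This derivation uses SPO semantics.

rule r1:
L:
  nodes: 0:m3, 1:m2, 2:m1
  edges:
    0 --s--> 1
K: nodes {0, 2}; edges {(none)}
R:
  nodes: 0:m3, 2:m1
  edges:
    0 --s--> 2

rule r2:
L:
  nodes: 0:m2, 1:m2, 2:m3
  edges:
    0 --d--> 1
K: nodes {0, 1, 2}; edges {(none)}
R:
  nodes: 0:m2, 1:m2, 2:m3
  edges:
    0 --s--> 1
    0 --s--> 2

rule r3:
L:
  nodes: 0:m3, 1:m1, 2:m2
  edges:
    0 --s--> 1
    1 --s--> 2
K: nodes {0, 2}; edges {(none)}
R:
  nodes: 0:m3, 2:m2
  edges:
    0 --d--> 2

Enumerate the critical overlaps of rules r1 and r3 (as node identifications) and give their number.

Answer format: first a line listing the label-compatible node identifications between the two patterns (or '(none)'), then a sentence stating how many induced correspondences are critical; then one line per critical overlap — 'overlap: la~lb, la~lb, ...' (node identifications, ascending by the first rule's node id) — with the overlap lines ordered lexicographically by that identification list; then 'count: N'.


label-compatible node identifications between L(r1) and L(r3): 0~0, 1~2, 2~1
6 of the induced correspondences are critical overlaps of r1 and r3.
overlap: 0~0, 1~2
overlap: 0~0, 1~2, 2~1
overlap: 0~0, 2~1
overlap: 1~2
overlap: 1~2, 2~1
overlap: 2~1
count: 6


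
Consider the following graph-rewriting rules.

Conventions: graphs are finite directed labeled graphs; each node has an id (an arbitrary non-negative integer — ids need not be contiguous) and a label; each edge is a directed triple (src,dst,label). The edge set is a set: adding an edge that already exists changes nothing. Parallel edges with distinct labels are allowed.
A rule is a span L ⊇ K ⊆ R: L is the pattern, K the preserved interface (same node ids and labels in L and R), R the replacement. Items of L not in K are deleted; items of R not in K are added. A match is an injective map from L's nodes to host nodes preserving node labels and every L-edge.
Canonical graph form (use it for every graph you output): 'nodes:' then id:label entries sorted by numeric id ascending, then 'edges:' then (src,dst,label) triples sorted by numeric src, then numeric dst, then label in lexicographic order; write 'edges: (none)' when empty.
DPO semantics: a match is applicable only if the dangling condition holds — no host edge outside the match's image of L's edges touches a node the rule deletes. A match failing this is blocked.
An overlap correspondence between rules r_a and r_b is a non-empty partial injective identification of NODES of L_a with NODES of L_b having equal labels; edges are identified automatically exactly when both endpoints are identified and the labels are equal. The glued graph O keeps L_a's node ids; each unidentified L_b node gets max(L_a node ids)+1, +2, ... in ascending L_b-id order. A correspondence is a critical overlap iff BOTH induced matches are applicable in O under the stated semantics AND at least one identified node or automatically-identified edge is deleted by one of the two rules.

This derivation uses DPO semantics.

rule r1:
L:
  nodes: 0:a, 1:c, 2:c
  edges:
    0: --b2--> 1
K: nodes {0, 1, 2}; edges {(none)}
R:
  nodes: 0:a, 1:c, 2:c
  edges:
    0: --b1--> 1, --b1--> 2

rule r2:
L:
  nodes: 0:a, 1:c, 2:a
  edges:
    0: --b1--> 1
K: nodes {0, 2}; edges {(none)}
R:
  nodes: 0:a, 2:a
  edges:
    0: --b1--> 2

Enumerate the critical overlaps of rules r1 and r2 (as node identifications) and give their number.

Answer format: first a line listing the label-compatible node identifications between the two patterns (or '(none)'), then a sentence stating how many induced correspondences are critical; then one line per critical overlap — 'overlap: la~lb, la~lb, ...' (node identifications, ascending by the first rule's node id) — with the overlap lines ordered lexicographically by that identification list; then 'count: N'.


label-compatible node identifications between L(r1) and L(r2): 0~0, 0~2, 1~1, 2~1
3 of the induced correspondences are critical overlaps of r1 and r2.
overlap: 0~0, 2~1
overlap: 0~2, 2~1
overlap: 2~1
count: 3


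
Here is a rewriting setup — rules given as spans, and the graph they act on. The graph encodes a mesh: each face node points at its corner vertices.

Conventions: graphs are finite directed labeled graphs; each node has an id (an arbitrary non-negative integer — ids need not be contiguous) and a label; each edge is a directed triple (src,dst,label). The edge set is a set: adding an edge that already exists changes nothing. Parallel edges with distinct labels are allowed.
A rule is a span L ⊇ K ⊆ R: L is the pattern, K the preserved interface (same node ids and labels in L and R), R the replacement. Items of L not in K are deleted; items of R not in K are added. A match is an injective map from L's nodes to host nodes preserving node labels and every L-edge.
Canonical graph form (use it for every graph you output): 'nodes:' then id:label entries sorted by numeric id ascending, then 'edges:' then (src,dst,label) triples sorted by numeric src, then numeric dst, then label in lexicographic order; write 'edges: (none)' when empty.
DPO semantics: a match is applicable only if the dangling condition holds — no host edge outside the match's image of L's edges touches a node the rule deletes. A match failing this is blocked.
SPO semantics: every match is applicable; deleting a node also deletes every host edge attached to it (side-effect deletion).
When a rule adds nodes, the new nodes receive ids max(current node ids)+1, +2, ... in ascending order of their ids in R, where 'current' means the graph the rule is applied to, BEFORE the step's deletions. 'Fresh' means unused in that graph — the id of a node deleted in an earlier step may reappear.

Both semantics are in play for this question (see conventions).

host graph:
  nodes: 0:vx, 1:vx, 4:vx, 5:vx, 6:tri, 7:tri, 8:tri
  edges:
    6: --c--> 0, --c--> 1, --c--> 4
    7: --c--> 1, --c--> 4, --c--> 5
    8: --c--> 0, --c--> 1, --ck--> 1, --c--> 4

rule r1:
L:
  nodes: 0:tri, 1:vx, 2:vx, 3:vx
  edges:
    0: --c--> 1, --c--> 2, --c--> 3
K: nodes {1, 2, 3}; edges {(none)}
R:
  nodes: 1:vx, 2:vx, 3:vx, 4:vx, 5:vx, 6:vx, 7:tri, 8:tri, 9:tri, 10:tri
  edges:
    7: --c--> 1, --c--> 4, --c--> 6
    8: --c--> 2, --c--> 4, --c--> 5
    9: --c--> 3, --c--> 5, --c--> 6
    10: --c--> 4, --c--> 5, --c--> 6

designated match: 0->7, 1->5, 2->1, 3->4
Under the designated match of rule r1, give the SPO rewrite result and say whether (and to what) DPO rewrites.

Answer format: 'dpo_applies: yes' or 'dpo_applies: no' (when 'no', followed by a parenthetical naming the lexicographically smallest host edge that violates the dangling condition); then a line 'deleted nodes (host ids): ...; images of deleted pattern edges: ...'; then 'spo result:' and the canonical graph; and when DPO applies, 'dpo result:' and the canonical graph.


dpo_applies: yes
deleted nodes (host ids): 7; images of deleted pattern edges: (7,1,c); (7,4,c); (7,5,c)
spo result:
nodes: 0:vx, 1:vx, 4:vx, 5:vx, 6:tri, 8:tri, 9:vx, 10:vx, 11:vx, 12:tri, 13:tri, 14:tri, 15:tri
edges: (6,0,c); (6,1,c); (6,4,c); (8,0,c); (8,1,c); (8,1,ck); (8,4,c); (12,5,c); (12,9,c); (12,11,c); (13,1,c); (13,9,c); (13,10,c); (14,4,c); (14,10,c); (14,11,c); (15,9,c); (15,10,c); (15,11,c)
dpo result:
nodes: 0:vx, 1:vx, 4:vx, 5:vx, 6:tri, 8:tri, 9:vx, 10:vx, 11:vx, 12:tri, 13:tri, 14:tri, 15:tri
edges: (6,0,c); (6,1,c); (6,4,c); (8,0,c); (8,1,c); (8,1,ck); (8,4,c); (12,5,c); (12,9,c); (12,11,c); (13,1,c); (13,9,c); (13,10,c); (14,4,c); (14,10,c); (14,11,c); (15,9,c); (15,10,c); (15,11,c)


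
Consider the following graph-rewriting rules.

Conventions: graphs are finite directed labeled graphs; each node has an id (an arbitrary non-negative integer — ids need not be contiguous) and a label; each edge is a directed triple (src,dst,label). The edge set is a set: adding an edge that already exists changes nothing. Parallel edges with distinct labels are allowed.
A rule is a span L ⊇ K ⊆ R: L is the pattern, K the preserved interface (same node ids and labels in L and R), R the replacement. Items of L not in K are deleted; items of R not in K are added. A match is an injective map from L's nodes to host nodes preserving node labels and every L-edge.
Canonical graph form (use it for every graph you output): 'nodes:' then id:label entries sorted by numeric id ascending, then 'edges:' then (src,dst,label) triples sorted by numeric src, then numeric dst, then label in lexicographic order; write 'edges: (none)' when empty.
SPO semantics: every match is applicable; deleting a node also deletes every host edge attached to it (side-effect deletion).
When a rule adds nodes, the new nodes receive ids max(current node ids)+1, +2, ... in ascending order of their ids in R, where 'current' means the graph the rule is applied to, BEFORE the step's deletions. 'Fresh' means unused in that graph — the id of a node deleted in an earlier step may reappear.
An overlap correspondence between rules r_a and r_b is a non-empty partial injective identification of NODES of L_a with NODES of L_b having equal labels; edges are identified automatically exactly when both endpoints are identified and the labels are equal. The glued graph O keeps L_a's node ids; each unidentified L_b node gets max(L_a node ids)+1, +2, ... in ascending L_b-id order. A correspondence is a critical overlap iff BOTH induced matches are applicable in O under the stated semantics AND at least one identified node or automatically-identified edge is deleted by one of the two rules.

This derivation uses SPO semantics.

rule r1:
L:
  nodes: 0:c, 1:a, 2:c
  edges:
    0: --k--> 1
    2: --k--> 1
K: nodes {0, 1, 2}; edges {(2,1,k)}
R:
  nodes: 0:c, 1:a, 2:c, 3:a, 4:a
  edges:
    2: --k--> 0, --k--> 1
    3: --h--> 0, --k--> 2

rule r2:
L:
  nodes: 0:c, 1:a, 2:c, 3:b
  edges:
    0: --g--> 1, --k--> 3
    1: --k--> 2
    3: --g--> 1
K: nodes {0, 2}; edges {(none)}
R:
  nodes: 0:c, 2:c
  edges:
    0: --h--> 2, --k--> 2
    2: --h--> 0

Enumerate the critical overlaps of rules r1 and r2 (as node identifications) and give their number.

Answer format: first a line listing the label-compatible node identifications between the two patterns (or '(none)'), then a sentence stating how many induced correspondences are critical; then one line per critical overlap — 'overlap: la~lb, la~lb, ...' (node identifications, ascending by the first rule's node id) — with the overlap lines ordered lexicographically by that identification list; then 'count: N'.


label-compatible node identifications between L(r1) and L(r2): 0~0, 0~2, 1~1, 2~0, 2~2
7 of the induced correspondences are critical overlaps of r1 and r2.
overlap: 0~0, 1~1
overlap: 0~0, 1~1, 2~2
overlap: 0~2, 1~1
overlap: 0~2, 1~1, 2~0
overlap: 1~1
overlap: 1~1, 2~0
overlap: 1~1, 2~2
count: 7


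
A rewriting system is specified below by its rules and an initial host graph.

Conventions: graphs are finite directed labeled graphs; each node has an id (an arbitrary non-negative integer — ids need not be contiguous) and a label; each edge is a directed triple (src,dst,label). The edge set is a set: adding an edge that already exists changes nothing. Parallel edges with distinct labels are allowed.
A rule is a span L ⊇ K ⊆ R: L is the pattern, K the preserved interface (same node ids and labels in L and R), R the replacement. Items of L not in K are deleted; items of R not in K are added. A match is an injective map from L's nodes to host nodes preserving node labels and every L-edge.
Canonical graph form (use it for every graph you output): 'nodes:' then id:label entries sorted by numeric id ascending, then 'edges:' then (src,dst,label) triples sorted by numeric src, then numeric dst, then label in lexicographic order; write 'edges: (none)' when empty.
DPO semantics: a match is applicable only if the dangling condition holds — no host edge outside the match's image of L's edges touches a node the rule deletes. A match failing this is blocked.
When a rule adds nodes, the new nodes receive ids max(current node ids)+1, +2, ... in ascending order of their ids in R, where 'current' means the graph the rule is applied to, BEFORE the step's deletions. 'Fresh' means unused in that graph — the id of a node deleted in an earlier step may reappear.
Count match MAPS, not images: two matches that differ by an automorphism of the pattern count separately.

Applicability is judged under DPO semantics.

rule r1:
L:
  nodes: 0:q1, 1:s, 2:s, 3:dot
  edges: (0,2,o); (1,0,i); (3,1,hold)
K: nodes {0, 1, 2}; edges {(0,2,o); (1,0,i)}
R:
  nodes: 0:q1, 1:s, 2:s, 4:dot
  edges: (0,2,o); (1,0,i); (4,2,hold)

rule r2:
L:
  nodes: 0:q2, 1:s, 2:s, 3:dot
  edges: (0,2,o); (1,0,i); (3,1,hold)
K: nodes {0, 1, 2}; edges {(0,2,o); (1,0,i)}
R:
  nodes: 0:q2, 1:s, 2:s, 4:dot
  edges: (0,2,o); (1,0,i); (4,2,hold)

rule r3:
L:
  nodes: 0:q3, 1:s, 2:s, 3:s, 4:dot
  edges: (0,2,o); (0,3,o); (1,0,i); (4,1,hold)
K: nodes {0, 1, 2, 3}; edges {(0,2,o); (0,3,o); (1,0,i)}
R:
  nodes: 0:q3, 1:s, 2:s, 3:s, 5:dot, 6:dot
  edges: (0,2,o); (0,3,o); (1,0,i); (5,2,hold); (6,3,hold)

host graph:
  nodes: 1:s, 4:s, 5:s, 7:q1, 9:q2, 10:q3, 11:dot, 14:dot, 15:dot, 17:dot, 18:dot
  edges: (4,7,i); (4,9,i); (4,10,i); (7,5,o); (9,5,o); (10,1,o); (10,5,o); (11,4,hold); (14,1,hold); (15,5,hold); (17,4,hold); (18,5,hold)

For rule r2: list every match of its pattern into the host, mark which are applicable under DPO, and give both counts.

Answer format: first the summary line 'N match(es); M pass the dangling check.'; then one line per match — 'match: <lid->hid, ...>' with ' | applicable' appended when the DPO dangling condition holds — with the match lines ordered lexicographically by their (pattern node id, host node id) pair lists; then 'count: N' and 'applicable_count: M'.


2 match(es); 2 pass the dangling check.
match: 0->9, 1->4, 2->5, 3->11 | applicable
match: 0->9, 1->4, 2->5, 3->17 | applicable
count: 2
applicable_count: 2


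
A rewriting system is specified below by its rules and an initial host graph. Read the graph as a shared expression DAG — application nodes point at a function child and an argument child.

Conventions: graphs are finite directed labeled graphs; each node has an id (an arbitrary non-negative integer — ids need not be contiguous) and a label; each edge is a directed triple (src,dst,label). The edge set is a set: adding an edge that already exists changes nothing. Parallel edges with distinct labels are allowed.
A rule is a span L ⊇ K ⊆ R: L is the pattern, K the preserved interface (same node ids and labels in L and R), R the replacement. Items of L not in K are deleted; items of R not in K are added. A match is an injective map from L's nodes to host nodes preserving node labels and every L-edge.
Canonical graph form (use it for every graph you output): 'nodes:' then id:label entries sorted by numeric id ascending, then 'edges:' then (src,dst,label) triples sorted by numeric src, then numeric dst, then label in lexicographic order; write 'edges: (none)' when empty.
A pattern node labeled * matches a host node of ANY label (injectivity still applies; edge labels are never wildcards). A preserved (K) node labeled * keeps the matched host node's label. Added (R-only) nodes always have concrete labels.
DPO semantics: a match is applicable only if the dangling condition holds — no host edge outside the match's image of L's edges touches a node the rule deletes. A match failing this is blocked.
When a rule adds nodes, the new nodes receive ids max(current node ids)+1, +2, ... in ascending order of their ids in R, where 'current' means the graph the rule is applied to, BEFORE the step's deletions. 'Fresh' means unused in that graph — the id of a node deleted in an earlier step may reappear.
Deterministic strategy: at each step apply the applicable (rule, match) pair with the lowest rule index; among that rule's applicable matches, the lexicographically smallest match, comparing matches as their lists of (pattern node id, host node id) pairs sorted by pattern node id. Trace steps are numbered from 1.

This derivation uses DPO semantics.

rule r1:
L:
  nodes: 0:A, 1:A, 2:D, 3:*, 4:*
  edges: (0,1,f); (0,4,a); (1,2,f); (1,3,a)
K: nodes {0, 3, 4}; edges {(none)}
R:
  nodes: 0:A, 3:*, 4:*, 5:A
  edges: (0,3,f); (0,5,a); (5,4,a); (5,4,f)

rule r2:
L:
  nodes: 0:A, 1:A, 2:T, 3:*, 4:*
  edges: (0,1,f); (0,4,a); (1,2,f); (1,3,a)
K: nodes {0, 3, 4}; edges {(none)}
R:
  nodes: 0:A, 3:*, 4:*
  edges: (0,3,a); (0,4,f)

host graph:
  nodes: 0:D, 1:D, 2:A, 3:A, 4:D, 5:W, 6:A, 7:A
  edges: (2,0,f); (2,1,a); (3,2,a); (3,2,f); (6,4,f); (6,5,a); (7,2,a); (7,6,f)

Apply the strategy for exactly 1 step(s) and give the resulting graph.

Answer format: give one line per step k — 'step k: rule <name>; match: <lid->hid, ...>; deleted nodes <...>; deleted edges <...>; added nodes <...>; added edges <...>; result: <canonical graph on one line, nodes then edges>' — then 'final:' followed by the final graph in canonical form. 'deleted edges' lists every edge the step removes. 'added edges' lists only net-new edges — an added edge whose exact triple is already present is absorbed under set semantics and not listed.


step 1: rule r1; match: 0->7, 1->6, 2->4, 3->5, 4->2; deleted nodes 4, 6; deleted edges (6,4,f); (6,5,a); (7,2,a); (7,6,f); added nodes 8; added edges (7,5,f); (7,8,a); (8,2,a); (8,2,f); result: nodes: 0:D, 1:D, 2:A, 3:A, 5:W, 7:A, 8:A edges: (2,0,f); (2,1,a); (3,2,a); (3,2,f); (7,5,f); (7,8,a); (8,2,a); (8,2,f)
final:
nodes: 0:D, 1:D, 2:A, 3:A, 5:W, 7:A, 8:A
edges: (2,0,f); (2,1,a); (3,2,a); (3,2,f); (7,5,f); (7,8,a); (8,2,a); (8,2,f)
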